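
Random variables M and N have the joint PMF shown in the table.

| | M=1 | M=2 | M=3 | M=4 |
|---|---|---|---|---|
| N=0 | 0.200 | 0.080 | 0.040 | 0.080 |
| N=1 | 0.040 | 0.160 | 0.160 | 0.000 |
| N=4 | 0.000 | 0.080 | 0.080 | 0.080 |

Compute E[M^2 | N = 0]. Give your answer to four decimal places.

5.4000

P(N = 0) = 0.400.
Σ M^2·P over the event = 1·(0.200) + 4·(0.080) + 9·(0.040) + 16·(0.080) = 2.160.
E[M^2 | N = 0] = (2.160) / (0.400) = 5.4000.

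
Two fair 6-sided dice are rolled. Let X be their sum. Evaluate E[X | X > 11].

P(X > 11) = 1/36.
Σ over the event: 12·1/36 = 1/3.
E[X | X > 11] = (1/3) / (1/36) = 12.

12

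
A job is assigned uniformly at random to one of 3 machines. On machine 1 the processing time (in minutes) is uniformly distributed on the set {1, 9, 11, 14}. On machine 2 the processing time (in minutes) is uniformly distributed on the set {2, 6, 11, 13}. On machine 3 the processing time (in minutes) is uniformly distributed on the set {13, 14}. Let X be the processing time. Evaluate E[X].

E[X | machine 1] = (1+9+11+14)/4 = 35/4.
E[X | machine 2] = (2+6+11+13)/4 = 8.
E[X | machine 3] = (13+14)/2 = 27/2.
By the law of total expectation,
E[X] = (1/3)·(35/4) + (1/3)·(8) + (1/3)·(27/2) = 121/12.

121/12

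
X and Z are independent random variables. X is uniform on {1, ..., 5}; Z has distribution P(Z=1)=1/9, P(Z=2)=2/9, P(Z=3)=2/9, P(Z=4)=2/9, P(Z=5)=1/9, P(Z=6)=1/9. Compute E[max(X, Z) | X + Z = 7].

P(X + Z = 7) = 8/45.
Summing max(X,Z)·P(x,y) over outcomes with X + Z = 7 gives 37/45.
E[max(X, Z) | X + Z = 7] = (37/45) / (8/45) = 37/8.

37/8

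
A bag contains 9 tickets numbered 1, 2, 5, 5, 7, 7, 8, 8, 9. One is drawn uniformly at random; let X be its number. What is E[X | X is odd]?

17/3

P(X is odd) = 2/3.
Σ over the event: 1·1/9 + 5·2/9 + 7·2/9 + 9·1/9 = 34/9.
E[X | X is odd] = (34/9) / (2/3) = 17/3.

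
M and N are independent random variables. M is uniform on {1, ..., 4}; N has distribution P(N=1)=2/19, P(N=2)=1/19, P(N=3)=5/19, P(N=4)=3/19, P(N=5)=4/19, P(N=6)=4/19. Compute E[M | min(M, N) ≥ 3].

P(min(M, N) ≥ 3) = 8/19.
Summing M·P(x,y) over outcomes with min(M, N) ≥ 3 gives 28/19.
E[M | min(M, N) ≥ 3] = (28/19) / (8/19) = 7/2.

7/2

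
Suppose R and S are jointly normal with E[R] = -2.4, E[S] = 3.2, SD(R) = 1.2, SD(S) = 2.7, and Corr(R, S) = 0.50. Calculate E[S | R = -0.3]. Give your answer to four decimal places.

The regression of S on R has slope ρ·σ_S/σ_R and passes through (μ_R, μ_S).
E[S | R=-0.3] = 3.2 + (0.50)·(2.7/1.2)·(-0.3 − (-2.4)) = 3.2 + (1.125)·(2.1) = 5.5625.

5.5625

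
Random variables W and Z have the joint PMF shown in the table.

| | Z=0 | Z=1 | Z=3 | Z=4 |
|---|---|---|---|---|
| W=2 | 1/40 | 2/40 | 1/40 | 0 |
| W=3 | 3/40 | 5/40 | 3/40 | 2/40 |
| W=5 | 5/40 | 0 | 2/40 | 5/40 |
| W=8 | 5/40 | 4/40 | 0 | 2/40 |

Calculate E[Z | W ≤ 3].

P(W ≤ 3) = 17/40.
Summing Z·P(W=x,Z=y) over the conditioning event gives 27/40.
E[Z | W ≤ 3] = (27/40) / (17/40) = 27/17.

27/17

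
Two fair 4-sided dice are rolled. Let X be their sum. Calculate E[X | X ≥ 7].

22/3

P(X ≥ 7) = 3/16.
Σ over the event: 7·1/8 + 8·1/16 = 11/8.
E[X | X ≥ 7] = (11/8) / (3/16) = 22/3.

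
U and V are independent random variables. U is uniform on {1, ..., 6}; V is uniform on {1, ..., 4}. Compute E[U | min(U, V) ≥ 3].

9/2

Outcomes with min(U, V) ≥ 3: (3,3), (3,4), (4,3), (4,4), (5,3), (5,4), (6,3), (6,4), each with probability 1/24.
E[U | min(U, V) ≥ 3] = (3 + 3 + 4 + 4 + 5 + 5 + 6 + 6) / 8 = 9/2.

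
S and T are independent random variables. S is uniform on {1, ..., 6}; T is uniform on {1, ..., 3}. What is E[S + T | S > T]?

25/4

P(S > T) = 2/3.
Summing (S+T)·P(x,y) over outcomes with S > T gives 25/6.
E[S + T | S > T] = (25/6) / (2/3) = 25/4.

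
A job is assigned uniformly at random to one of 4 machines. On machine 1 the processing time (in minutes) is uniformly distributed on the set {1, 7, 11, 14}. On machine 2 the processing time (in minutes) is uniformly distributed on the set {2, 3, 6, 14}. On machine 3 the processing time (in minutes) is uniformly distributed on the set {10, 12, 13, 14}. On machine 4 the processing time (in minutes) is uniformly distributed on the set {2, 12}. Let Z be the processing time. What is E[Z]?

E[Z | machine 1] = (1+7+11+14)/4 = 33/4.
E[Z | machine 2] = (2+3+6+14)/4 = 25/4.
E[Z | machine 3] = (10+12+13+14)/4 = 49/4.
E[Z | machine 4] = (2+12)/2 = 7.
By the law of total expectation,
E[Z] = (1/4)·(33/4) + (1/4)·(25/4) + (1/4)·(49/4) + (1/4)·(7) = 135/16.

135/16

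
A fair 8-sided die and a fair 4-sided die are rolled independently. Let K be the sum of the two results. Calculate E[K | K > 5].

92/11

P(K > 5) = 11/16.
Σ over the event: 6·1/8 + 7·1/8 + 8·1/8 + 9·1/8 + 10·3/32 + 11·1/16 + 12·1/32 = 23/4.
E[K | K > 5] = (23/4) / (11/16) = 92/11.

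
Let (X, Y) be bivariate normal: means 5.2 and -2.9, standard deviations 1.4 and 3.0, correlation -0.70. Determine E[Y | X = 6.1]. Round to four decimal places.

E[Y | X=x] = μ_Y + ρ(σ_Y/σ_X)(x − μ_X) for jointly normal variables.
E[Y | X=6.1] = -2.9 + (-0.70)·(3.0/1.4)·(6.1 − (5.2)) = -2.9 + (-1.5)·(0.9) = -4.2500.

-4.2500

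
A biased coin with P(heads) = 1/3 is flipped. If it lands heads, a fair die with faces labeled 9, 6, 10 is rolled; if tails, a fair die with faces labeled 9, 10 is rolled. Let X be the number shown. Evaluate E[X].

E[X | heads] = (9+6+10)/3 = 25/3.
E[X | tails] = (9+10)/2 = 19/2.
By the law of total expectation,
E[X] = (1/3)·(25/3) + (2/3)·(19/2) = 82/9.

82/9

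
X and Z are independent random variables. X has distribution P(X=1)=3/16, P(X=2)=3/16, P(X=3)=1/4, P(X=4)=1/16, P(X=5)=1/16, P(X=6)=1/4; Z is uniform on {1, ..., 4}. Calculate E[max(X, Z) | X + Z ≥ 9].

53/9

P(X + Z ≥ 9) = 9/64.
Summing max(X,Z)·P(x,y) over outcomes with X + Z ≥ 9 gives 53/64.
E[max(X, Z) | X + Z ≥ 9] = (53/64) / (9/64) = 53/9.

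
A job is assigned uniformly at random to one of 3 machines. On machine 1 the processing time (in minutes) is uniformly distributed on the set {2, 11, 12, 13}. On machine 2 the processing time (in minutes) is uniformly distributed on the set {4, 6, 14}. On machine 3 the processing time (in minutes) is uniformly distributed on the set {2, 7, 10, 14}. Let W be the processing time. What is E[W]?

E[W | machine 1] = (2+11+12+13)/4 = 19/2.
E[W | machine 2] = (4+6+14)/3 = 8.
E[W | machine 3] = (2+7+10+14)/4 = 33/4.
E[W] = (1/3)·(19/2) + (1/3)·(8) + (1/3)·(33/4) = 103/12.

103/12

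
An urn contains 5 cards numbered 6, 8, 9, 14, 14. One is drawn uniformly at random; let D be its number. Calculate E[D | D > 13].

P(D > 13) = 2/5.
Σ over the event: 14·2/5 = 28/5.
E[D | D > 13] = (28/5) / (2/5) = 14.

14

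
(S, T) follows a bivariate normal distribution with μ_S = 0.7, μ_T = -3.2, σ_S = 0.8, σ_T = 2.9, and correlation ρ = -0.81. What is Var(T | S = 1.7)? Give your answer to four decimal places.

The conditional variance in a bivariate normal is σ_T²(1 − ρ²), independent of x.
Var(T | S=1.7) = (2.9)²·(1 − (-0.81)²) = 8.41·0.3439 = 2.8922.

2.8922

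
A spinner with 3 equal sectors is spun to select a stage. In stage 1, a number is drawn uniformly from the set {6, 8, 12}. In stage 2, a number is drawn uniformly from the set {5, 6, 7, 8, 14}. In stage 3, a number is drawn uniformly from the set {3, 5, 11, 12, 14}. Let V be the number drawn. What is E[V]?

77/9

E[V | stage 1] = (6+8+12)/3 = 26/3.
E[V | stage 2] = (5+6+7+8+14)/5 = 8.
E[V | stage 3] = (3+5+11+12+14)/5 = 9.
E[V] = (1/3)·(26/3) + (1/3)·(8) + (1/3)·(9) = 77/9.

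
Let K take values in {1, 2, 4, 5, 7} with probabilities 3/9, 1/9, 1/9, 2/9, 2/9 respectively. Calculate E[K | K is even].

3

P(K is even) = 2/9.
Σ over the event: 2·1/9 + 4·1/9 = 2/3.
E[K | K is even] = (2/3) / (2/9) = 3.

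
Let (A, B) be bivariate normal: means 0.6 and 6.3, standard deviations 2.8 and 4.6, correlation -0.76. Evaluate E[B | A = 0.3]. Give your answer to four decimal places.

E[B | A=x] = μ_B + ρ(σ_B/σ_A)(x − μ_A) for jointly normal variables.
E[B | A=0.3] = 6.3 + (-0.76)·(4.6/2.8)·(0.3 − (0.6)) = 6.3 + (-1.2486)·(-0.3) = 6.6746.

6.6746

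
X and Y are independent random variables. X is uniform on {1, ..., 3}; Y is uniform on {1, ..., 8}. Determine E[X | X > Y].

Outcomes with X > Y: (2,1), (3,1), (3,2), each with probability 1/24.
E[X | X > Y] = (2 + 3 + 3) / 3 = 8/3.

8/3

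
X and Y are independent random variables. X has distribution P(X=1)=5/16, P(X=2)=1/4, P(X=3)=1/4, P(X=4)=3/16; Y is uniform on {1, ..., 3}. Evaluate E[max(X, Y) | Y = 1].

P(Y = 1) = 1/3.
Summing max(X,Y)·P(x,y) over outcomes with Y = 1 gives 37/48.
E[max(X, Y) | Y = 1] = (37/48) / (1/3) = 37/16.

37/16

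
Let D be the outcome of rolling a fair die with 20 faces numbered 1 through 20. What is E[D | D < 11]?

Given D < 11, D is equally likely to be any of {1, 2, 3, 4, 5, 6, 7, 8, 9, 10}.
E[D | D < 11] = (1 + 2 + 3 + 4 + 5 + 6 + 7 + 8 + 9 + 10) / 10 = 11/2.

11/2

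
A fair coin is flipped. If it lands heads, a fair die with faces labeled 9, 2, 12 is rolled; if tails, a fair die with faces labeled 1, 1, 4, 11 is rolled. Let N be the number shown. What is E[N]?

E[N | heads] = (9+2+12)/3 = 23/3.
E[N | tails] = (1+1+4+11)/4 = 17/4.
E[N] = (1/2)·(23/3) + (1/2)·(17/4) = 143/24.

143/24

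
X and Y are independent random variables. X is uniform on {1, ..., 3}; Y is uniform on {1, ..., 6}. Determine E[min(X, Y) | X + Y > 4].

25/12

P(X + Y > 4) = 2/3.
Summing min(X,Y)·P(x,y) over outcomes with X + Y > 4 gives 25/18.
E[min(X, Y) | X + Y > 4] = (25/18) / (2/3) = 25/12.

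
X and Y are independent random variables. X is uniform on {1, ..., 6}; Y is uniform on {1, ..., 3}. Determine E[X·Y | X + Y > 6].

73/6

P(X + Y > 6) = 1/3.
Summing XY·P(x,y) over outcomes with X + Y > 6 gives 73/18.
E[X·Y | X + Y > 6] = (73/18) / (1/3) = 73/6.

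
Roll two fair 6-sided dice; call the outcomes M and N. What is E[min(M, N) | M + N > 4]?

14/5

P(M + N > 4) = 5/6.
Summing min(M,N)·P(x,y) over outcomes with M + N > 4 gives 7/3.
E[min(M, N) | M + N > 4] = (7/3) / (5/6) = 14/5.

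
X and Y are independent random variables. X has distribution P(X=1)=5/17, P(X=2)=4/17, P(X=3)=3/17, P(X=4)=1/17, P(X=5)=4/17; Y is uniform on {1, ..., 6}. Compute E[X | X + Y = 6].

46/17

P(X + Y = 6) = 1/6.
Summing X·P(x,y) over outcomes with X + Y = 6 gives 23/51.
E[X | X + Y = 6] = (23/51) / (1/6) = 46/17.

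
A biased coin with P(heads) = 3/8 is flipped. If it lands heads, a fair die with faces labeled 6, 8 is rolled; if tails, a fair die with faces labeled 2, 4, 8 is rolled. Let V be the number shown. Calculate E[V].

E[V | heads] = (6+8)/2 = 7.
E[V | tails] = (2+4+8)/3 = 14/3.
By the law of total expectation,
E[V] = (3/8)·(7) + (5/8)·(14/3) = 133/24.

133/24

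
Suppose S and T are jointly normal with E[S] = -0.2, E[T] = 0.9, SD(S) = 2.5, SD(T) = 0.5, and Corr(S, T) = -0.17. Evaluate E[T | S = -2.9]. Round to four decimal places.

E[T | S=x] = μ_T + ρ(σ_T/σ_S)(x − μ_S) for jointly normal variables.
E[T | S=-2.9] = 0.9 + (-0.17)·(0.5/2.5)·(-2.9 − (-0.2)) = 0.9 + (-0.034)·(-2.7) = 0.9918.

0.9918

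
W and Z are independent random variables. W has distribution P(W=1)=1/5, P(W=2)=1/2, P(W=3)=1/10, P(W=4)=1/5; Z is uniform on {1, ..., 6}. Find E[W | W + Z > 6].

P(W + Z > 6) = 23/60.
Summing W·P(x,y) over outcomes with W + Z > 6 gives 21/20.
E[W | W + Z > 6] = (21/20) / (23/60) = 63/23.

63/23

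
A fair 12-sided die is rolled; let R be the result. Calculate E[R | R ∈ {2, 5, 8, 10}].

25/4

P(R ∈ {2, 5, 8, 10}) = 1/3.
Σ over the event: 2·1/12 + 5·1/12 + 8·1/12 + 10·1/12 = 25/12.
E[R | R ∈ {2, 5, 8, 10}] = (25/12) / (1/3) = 25/4.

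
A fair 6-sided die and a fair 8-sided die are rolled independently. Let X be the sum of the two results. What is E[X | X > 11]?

P(X > 11) = 1/8.
Σ over the event: 12·1/16 + 13·1/24 + 14·1/48 = 19/12.
E[X | X > 11] = (19/12) / (1/8) = 38/3.

38/3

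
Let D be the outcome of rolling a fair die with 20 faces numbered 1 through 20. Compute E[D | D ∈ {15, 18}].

33/2

P(D ∈ {15, 18}) = 1/10.
Σ over the event: 15·1/20 + 18·1/20 = 33/20.
E[D | D ∈ {15, 18}] = (33/20) / (1/10) = 33/2.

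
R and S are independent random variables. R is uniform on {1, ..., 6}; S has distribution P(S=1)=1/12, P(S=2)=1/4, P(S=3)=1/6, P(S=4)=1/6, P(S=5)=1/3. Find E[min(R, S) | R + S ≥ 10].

24/5

P(R + S ≥ 10) = 5/36.
Summing min(R,S)·P(x,y) over outcomes with R + S ≥ 10 gives 2/3.
E[min(R, S) | R + S ≥ 10] = (2/3) / (5/36) = 24/5.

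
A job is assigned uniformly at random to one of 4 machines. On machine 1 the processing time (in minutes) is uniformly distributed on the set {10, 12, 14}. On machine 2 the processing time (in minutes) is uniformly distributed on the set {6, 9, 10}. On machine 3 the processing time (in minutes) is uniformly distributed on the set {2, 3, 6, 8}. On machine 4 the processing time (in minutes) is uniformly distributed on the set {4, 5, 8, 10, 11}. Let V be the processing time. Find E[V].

E[V | machine 1] = (10+12+14)/3 = 12.
E[V | machine 2] = (6+9+10)/3 = 25/3.
E[V | machine 3] = (2+3+6+8)/4 = 19/4.
E[V | machine 4] = (4+5+8+10+11)/5 = 38/5.
By the law of total expectation,
E[V] = (1/4)·(12) + (1/4)·(25/3) + (1/4)·(19/4) + (1/4)·(38/5) = 1961/240.

1961/240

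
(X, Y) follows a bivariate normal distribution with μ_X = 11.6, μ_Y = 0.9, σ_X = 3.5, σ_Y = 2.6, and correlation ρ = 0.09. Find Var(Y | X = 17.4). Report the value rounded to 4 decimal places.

For a bivariate normal, Var(Y | X=x) = σ_Y²(1 − ρ²).
Var(Y | X=17.4) = (2.6)²·(1 − (0.09)²) = 6.76·0.9919 = 6.7052.

6.7052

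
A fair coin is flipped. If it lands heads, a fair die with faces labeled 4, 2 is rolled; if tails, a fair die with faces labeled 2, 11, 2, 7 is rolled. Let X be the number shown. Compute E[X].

E[X | heads] = (4+2)/2 = 3.
E[X | tails] = (2+11+2+7)/4 = 11/2.
E[X] = (1/2)·(3) + (1/2)·(11/2) = 17/4.

17/4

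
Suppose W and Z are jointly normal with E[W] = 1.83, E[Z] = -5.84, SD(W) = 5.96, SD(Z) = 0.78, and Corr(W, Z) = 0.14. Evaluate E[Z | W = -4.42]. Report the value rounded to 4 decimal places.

For a bivariate normal, E[Z | W=x] = μ_Z + ρ·(σ_Z/σ_W)·(x − μ_W).
E[Z | W=-4.42] = -5.84 + (0.14)·(0.78/5.96)·(-4.42 − (1.83)) = -5.84 + (0.018322)·(-6.25) = -5.9545.

-5.9545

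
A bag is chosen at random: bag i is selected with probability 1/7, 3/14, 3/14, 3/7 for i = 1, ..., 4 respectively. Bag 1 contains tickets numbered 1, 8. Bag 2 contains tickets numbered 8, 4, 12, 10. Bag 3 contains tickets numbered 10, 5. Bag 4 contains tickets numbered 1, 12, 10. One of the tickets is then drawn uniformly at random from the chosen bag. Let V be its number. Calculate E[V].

103/14

E[V | bag 1] = (1+8)/2 = 9/2.
E[V | bag 2] = (8+4+12+10)/4 = 17/2.
E[V | bag 3] = (10+5)/2 = 15/2.
E[V | bag 4] = (1+12+10)/3 = 23/3.
E[V] = (1/7)·(9/2) + (3/14)·(17/2) + (3/14)·(15/2) + (3/7)·(23/3) = 103/14.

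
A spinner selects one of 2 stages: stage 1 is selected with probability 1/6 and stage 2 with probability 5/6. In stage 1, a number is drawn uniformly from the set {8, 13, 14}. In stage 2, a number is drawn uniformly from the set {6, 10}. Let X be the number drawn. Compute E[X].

155/18

E[X | stage 1] = (8+13+14)/3 = 35/3.
E[X | stage 2] = (6+10)/2 = 8.
E[X] = (1/6)·(35/3) + (5/6)·(8) = 155/18.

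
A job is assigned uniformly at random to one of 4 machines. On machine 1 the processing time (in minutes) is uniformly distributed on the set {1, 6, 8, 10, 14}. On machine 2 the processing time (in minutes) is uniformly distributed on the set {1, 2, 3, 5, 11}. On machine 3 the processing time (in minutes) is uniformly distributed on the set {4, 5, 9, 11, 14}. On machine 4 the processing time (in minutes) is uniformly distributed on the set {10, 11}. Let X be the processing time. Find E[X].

313/40

E[X | machine 1] = (1+6+8+10+14)/5 = 39/5.
E[X | machine 2] = (1+2+3+5+11)/5 = 22/5.
E[X | machine 3] = (4+5+9+11+14)/5 = 43/5.
E[X | machine 4] = (10+11)/2 = 21/2.
E[X] = (1/4)·(39/5) + (1/4)·(22/5) + (1/4)·(43/5) + (1/4)·(21/2) = 313/40.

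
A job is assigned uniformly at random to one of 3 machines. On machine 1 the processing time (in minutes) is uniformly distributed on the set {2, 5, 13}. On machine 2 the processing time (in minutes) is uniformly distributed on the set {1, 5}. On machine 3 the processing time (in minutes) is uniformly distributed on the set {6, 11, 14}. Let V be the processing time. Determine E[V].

E[V | machine 1] = (2+5+13)/3 = 20/3.
E[V | machine 2] = (1+5)/2 = 3.
E[V | machine 3] = (6+11+14)/3 = 31/3.
By the law of total expectation,
E[V] = (1/3)·(20/3) + (1/3)·(3) + (1/3)·(31/3) = 20/3.

20/3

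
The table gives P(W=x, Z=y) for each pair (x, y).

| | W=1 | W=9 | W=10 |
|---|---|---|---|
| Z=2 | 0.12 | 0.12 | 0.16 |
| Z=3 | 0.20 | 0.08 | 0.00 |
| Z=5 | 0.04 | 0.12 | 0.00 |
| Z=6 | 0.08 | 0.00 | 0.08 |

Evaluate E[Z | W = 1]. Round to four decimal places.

P(W = 1) = 0.44.
Σ Z·P over the event = 2·(0.12) + 3·(0.20) + 5·(0.04) + 6·(0.08) = 1.52.
E[Z | W = 1] = (1.52) / (0.44) = 3.4545.

3.4545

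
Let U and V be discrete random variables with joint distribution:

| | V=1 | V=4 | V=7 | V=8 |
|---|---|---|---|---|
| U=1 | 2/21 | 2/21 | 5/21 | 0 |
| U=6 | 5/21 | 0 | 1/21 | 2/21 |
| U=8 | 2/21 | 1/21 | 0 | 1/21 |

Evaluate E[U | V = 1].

16/3

P(V = 1) = 3/7.
Σ U·P over the event = 1·(2/21) + 6·(5/21) + 8·(2/21) = 16/7.
E[U | V = 1] = (16/7) / (3/7) = 16/3.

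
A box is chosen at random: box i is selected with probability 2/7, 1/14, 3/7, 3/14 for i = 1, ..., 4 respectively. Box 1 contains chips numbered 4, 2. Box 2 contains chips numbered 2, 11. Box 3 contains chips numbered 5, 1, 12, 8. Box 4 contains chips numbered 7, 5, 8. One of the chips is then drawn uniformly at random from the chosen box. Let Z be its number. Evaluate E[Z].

155/28

E[Z | box 1] = (4+2)/2 = 3.
E[Z | box 2] = (2+11)/2 = 13/2.
E[Z | box 3] = (5+1+12+8)/4 = 13/2.
E[Z | box 4] = (7+5+8)/3 = 20/3.
By the law of total expectation,
E[Z] = (2/7)·(3) + (1/14)·(13/2) + (3/7)·(13/2) + (3/14)·(20/3) = 155/28.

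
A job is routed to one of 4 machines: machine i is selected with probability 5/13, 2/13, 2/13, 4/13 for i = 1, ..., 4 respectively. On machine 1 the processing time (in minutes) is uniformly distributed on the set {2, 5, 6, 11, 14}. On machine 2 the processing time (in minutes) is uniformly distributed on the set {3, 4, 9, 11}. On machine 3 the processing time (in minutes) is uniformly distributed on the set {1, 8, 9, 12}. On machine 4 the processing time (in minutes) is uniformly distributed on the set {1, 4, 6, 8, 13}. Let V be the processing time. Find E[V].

E[V | machine 1] = (2+5+6+11+14)/5 = 38/5.
E[V | machine 2] = (3+4+9+11)/4 = 27/4.
E[V | machine 3] = (1+8+9+12)/4 = 15/2.
E[V | machine 4] = (1+4+6+8+13)/5 = 32/5.
E[V] = (5/13)·(38/5) + (2/13)·(27/4) + (2/13)·(15/2) + (4/13)·(32/5) = 921/130.

921/130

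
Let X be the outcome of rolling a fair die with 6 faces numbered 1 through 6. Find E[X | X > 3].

Given X > 3, X is equally likely to be any of {4, 5, 6}.
E[X | X > 3] = (4 + 5 + 6) / 3 = 5.

5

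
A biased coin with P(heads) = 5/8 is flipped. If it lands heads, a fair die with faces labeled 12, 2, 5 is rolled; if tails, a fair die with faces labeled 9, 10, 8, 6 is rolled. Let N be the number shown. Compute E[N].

E[N | heads] = (12+2+5)/3 = 19/3.
E[N | tails] = (9+10+8+6)/4 = 33/4.
E[N] = (5/8)·(19/3) + (3/8)·(33/4) = 677/96.

677/96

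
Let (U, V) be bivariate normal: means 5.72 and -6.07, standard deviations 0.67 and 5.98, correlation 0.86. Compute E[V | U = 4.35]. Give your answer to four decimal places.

The regression of V on U has slope ρ·σ_V/σ_U and passes through (μ_U, μ_V).
E[V | U=4.35] = -6.07 + (0.86)·(5.98/0.67)·(4.35 − (5.72)) = -6.07 + (7.67582)·(-1.37) = -16.5859.

-16.5859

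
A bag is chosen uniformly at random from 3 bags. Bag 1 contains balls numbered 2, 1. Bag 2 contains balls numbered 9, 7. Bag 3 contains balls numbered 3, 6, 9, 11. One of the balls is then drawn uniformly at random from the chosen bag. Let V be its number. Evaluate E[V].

E[V | bag 1] = (2+1)/2 = 3/2.
E[V | bag 2] = (9+7)/2 = 8.
E[V | bag 3] = (3+6+9+11)/4 = 29/4.
E[V] = (1/3)·(3/2) + (1/3)·(8) + (1/3)·(29/4) = 67/12.

67/12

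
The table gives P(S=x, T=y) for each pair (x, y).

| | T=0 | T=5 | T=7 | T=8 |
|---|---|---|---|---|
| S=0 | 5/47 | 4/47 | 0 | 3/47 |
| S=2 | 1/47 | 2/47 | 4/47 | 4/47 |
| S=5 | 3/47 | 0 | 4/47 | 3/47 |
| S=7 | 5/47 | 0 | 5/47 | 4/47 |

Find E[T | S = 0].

P(S = 0) = 12/47.
Summing T·P(S=x,T=y) over the conditioning event gives 44/47.
E[T | S = 0] = (44/47) / (12/47) = 11/3.

11/3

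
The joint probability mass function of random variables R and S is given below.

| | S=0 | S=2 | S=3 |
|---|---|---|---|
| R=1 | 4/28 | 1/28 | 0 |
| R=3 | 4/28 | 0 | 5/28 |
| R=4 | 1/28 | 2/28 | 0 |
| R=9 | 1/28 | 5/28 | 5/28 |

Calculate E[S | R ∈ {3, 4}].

P(R ∈ {3, 4}) = 3/7.
Σ S·P over the event = 0·(4/28) + 3·(5/28) + 0·(1/28) + 2·(2/28) = 19/28.
E[S | R ∈ {3, 4}] = (19/28) / (3/7) = 19/12.

19/12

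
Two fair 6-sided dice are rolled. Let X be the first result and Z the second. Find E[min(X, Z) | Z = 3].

5/2

Outcomes with Z = 3: (1,3), (2,3), (3,3), (4,3), (5,3), (6,3), each with probability 1/36.
E[min(X, Z) | Z = 3] = (1 + 2 + 3 + 3 + 3 + 3) / 6 = 5/2.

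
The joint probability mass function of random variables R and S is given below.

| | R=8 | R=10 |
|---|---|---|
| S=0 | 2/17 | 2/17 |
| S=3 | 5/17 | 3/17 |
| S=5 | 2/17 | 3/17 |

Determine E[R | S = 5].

46/5

P(S = 5) = 5/17.
Summing R·P(R=x,S=y) over the conditioning event gives 46/17.
E[R | S = 5] = (46/17) / (5/17) = 46/5.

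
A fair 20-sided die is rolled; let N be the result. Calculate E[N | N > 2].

23/2

P(N > 2) = 9/10.
E[N | N > 2] = (207/20) / (9/10) = 23/2.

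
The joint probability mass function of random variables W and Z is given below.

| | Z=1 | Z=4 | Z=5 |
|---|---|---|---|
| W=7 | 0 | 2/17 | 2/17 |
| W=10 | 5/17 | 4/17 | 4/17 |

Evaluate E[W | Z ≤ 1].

10

P(Z ≤ 1) = 5/17.
Summing W·P(W=x,Z=y) over the conditioning event gives 50/17.
E[W | Z ≤ 1] = (50/17) / (5/17) = 10.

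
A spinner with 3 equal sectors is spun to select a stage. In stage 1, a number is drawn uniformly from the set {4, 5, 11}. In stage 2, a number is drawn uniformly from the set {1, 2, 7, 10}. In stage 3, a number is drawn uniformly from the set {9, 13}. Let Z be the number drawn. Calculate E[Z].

E[Z | stage 1] = (4+5+11)/3 = 20/3.
E[Z | stage 2] = (1+2+7+10)/4 = 5.
E[Z | stage 3] = (9+13)/2 = 11.
E[Z] = (1/3)·(20/3) + (1/3)·(5) + (1/3)·(11) = 68/9.

68/9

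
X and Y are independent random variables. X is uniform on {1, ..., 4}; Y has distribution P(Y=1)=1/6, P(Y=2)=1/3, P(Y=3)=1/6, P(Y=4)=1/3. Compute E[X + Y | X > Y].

41/8

P(X > Y) = 1/3.
Summing (X+Y)·P(x,y) over outcomes with X > Y gives 41/24.
E[X + Y | X > Y] = (41/24) / (1/3) = 41/8.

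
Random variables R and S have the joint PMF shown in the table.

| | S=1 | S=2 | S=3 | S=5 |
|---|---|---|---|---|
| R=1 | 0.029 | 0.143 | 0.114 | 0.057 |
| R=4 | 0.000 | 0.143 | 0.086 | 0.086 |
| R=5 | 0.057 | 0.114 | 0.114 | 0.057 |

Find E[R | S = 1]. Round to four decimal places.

3.6512

P(S = 1) = 0.086.
Summing R·P(R=x,S=y) over the conditioning event gives 0.314.
E[R | S = 1] = (0.314) / (0.086) = 3.6512.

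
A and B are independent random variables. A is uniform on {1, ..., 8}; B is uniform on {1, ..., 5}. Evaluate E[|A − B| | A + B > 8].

47/15

P(A + B > 8) = 3/8.
Summing |A−B|·P(x,y) over outcomes with A + B > 8 gives 47/40.
E[|A − B| | A + B > 8] = (47/40) / (3/8) = 47/15.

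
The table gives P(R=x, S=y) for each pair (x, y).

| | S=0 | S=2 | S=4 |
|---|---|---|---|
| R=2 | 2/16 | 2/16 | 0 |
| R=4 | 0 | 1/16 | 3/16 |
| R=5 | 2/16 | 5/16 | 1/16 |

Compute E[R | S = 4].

P(S = 4) = 1/4.
Σ R·P over the event = 4·(3/16) + 5·(1/16) = 17/16.
E[R | S = 4] = (17/16) / (1/4) = 17/4.

17/4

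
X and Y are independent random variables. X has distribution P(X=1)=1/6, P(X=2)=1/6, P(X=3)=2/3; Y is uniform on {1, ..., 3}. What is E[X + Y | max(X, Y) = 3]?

P(max(X, Y) = 3) = 7/9.
Summing (X+Y)·P(x,y) over outcomes with max(X, Y) = 3 gives 23/6.
E[X + Y | max(X, Y) = 3] = (23/6) / (7/9) = 69/14.

69/14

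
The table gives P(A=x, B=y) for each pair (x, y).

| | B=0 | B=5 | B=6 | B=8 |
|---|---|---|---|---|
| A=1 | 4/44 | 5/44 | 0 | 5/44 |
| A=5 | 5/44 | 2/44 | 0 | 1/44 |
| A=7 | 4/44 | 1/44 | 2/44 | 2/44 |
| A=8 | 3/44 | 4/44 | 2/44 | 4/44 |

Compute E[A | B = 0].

81/16

P(B = 0) = 4/11.
Σ A·P over the event = 1·(4/44) + 5·(5/44) + 7·(4/44) + 8·(3/44) = 81/44.
E[A | B = 0] = (81/44) / (4/11) = 81/16.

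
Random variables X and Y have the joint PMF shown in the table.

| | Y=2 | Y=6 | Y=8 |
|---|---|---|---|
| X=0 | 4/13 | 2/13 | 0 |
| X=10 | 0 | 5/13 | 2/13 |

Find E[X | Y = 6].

P(Y = 6) = 7/13.
Σ X·P over the event = 0·(2/13) + 10·(5/13) = 50/13.
E[X | Y = 6] = (50/13) / (7/13) = 50/7.

50/7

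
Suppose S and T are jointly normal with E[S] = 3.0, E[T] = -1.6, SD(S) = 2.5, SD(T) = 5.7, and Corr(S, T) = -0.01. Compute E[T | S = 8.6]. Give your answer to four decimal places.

-1.7277

E[T | S=x] = μ_T + ρ(σ_T/σ_S)(x − μ_S) for jointly normal variables.
E[T | S=8.6] = -1.6 + (-0.01)·(5.7/2.5)·(8.6 − (3.0)) = -1.6 + (-0.0228)·(5.6) = -1.7277.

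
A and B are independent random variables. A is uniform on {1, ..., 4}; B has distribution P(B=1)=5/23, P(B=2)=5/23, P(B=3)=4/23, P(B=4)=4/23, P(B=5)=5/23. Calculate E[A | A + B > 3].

30/11

P(A + B > 3) = 77/92.
Summing A·P(x,y) over outcomes with A + B > 3 gives 105/46.
E[A | A + B > 3] = (105/46) / (77/92) = 30/11.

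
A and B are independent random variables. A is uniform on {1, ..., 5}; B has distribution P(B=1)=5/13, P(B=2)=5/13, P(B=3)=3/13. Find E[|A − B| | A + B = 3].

1

P(A + B = 3) = 2/13.
Summing |A−B|·P(x,y) over outcomes with A + B = 3 gives 2/13.
E[|A − B| | A + B = 3] = (2/13) / (2/13) = 1.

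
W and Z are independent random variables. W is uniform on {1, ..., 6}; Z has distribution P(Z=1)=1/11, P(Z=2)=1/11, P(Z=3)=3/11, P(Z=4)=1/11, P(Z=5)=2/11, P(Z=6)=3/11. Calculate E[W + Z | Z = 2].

11/2

P(Z = 2) = 1/11.
Summing (W+Z)·P(x,y) over outcomes with Z = 2 gives 1/2.
E[W + Z | Z = 2] = (1/2) / (1/11) = 11/2.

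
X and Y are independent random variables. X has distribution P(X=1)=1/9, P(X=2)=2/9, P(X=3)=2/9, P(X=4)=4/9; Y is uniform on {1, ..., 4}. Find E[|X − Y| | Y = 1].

2

P(Y = 1) = 1/4.
Summing |X−Y|·P(x,y) over outcomes with Y = 1 gives 1/2.
E[|X − Y| | Y = 1] = (1/2) / (1/4) = 2.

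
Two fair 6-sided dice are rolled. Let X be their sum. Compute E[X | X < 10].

94/15

P(X < 10) = 5/6.
Σ over the event: 2·1/36 + 3·1/18 + 4·1/12 + 5·1/9 + 6·5/36 + 7·1/6 + 8·5/36 + 9·1/9 = 47/9.
E[X | X < 10] = (47/9) / (5/6) = 94/15.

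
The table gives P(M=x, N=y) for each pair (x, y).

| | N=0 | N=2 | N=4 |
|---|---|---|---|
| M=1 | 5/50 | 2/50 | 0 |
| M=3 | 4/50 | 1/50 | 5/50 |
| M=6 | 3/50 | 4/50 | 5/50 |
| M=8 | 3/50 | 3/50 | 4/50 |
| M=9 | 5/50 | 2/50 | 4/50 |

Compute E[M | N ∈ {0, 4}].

217/38

P(N ∈ {0, 4}) = 19/25.
Summing M·P(M=x,N=y) over the conditioning event gives 217/50.
E[M | N ∈ {0, 4}] = (217/50) / (19/25) = 217/38.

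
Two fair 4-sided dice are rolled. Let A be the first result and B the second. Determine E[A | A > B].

Outcomes with A > B: (2,1), (3,1), (3,2), (4,1), (4,2), (4,3), each with probability 1/16.
E[A | A > B] = (2 + 3 + 3 + 4 + 4 + 4) / 6 = 10/3.

10/3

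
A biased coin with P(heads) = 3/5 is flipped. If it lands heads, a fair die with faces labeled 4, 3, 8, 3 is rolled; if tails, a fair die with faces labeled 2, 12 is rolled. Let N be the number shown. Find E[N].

E[N | heads] = (4+3+8+3)/4 = 9/2.
E[N | tails] = (2+12)/2 = 7.
E[N] = (3/5)·(9/2) + (2/5)·(7) = 11/2.

11/2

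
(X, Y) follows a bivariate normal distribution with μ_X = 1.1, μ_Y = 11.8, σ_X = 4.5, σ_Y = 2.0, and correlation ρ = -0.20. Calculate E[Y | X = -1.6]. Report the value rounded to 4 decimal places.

12.0400

For a bivariate normal, E[Y | X=x] = μ_Y + ρ·(σ_Y/σ_X)·(x − μ_X).
E[Y | X=-1.6] = 11.8 + (-0.20)·(2.0/4.5)·(-1.6 − (1.1)) = 11.8 + (-0.088889)·(-2.7) = 12.0400.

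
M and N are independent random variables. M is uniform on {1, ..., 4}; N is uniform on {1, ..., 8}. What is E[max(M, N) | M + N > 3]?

149/29

P(M + N > 3) = 29/32.
Summing max(M,N)·P(x,y) over outcomes with M + N > 3 gives 149/32.
E[max(M, N) | M + N > 3] = (149/32) / (29/32) = 149/29.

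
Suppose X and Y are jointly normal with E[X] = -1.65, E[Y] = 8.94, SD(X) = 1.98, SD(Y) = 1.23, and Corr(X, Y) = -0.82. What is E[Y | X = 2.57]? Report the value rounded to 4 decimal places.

6.7904

E[Y | X=x] = μ_Y + ρ(σ_Y/σ_X)(x − μ_X) for jointly normal variables.
E[Y | X=2.57] = 8.94 + (-0.82)·(1.23/1.98)·(2.57 − (-1.65)) = 8.94 + (-0.50939)·(4.22) = 6.7904.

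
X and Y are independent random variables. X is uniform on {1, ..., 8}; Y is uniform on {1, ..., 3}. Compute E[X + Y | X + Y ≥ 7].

P(X + Y ≥ 7) = 1/2.
Summing (X+Y)·P(x,y) over outcomes with X + Y ≥ 7 gives 103/24.
E[X + Y | X + Y ≥ 7] = (103/24) / (1/2) = 103/12.

103/12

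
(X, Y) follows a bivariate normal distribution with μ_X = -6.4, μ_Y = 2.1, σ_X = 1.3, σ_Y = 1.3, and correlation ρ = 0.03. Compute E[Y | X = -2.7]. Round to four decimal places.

For a bivariate normal, E[Y | X=x] = μ_Y + ρ·(σ_Y/σ_X)·(x − μ_X).
E[Y | X=-2.7] = 2.1 + (0.03)·(1.3/1.3)·(-2.7 − (-6.4)) = 2.1 + (0.03)·(3.7) = 2.2110.

2.2110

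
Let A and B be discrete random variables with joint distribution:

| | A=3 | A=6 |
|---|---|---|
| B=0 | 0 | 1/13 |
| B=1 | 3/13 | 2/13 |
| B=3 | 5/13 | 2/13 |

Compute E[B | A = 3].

9/4

P(A = 3) = 8/13.
Σ B·P over the event = 1·(3/13) + 3·(5/13) = 18/13.
E[B | A = 3] = (18/13) / (8/13) = 9/4.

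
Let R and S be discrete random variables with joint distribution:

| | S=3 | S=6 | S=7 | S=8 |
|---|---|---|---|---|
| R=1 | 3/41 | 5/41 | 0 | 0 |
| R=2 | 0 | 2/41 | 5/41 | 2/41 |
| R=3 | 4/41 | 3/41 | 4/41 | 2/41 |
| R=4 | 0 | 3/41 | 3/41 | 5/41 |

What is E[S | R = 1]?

39/8

P(R = 1) = 8/41.
Σ S·P over the event = 3·(3/41) + 6·(5/41) = 39/41.
E[S | R = 1] = (39/41) / (8/41) = 39/8.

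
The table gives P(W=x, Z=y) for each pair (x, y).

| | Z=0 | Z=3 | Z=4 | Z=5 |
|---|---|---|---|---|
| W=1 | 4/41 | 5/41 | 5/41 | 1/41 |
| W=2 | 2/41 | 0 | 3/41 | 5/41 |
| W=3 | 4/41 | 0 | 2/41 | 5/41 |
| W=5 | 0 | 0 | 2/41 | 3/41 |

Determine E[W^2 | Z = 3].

1

P(Z = 3) = 5/41.
Σ W^2·P over the event = 1·(5/41) = 5/41.
E[W^2 | Z = 3] = (5/41) / (5/41) = 1.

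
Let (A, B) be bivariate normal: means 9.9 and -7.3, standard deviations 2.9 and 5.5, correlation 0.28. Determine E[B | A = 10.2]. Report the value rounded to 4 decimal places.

For a bivariate normal, E[B | A=x] = μ_B + ρ·(σ_B/σ_A)·(x − μ_A).
E[B | A=10.2] = -7.3 + (0.28)·(5.5/2.9)·(10.2 − (9.9)) = -7.3 + (0.53103)·(0.3) = -7.1407.

-7.1407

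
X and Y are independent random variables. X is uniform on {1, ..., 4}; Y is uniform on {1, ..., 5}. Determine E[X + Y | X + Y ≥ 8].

25/3

P(X + Y ≥ 8) = 3/20.
Summing (X+Y)·P(x,y) over outcomes with X + Y ≥ 8 gives 5/4.
E[X + Y | X + Y ≥ 8] = (5/4) / (3/20) = 25/3.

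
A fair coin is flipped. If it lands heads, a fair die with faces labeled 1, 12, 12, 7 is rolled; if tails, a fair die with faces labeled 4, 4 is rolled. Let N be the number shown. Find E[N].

6

E[N | heads] = (1+12+12+7)/4 = 8.
E[N | tails] = (4+4)/2 = 4.
By the law of total expectation,
E[N] = (1/2)·(8) + (1/2)·(4) = 6.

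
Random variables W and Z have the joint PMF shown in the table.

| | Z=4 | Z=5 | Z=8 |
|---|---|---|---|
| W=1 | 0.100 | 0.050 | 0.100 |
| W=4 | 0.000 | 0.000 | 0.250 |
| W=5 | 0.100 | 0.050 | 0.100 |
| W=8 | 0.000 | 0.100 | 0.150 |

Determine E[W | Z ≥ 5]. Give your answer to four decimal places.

P(Z ≥ 5) = 0.800.
Σ W·P over the event = 1·(0.050) + 1·(0.100) + 4·(0.250) + 5·(0.050) + 5·(0.100) + 8·(0.100) + 8·(0.150) = 3.900.
E[W | Z ≥ 5] = (3.900) / (0.800) = 4.8750.

4.8750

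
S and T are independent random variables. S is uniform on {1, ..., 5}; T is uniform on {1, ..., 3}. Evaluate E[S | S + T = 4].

Outcomes with S + T = 4: (1,3), (2,2), (3,1), each with probability 1/15.
E[S | S + T = 4] = (1 + 2 + 3) / 3 = 2.

2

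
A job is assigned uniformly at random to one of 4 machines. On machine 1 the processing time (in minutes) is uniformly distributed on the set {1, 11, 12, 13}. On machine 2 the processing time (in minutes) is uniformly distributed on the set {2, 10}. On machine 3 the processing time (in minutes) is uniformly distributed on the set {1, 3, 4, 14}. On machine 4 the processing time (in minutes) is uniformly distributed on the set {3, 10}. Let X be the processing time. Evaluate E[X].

E[X | machine 1] = (1+11+12+13)/4 = 37/4.
E[X | machine 2] = (2+10)/2 = 6.
E[X | machine 3] = (1+3+4+14)/4 = 11/2.
E[X | machine 4] = (3+10)/2 = 13/2.
E[X] = (1/4)·(37/4) + (1/4)·(6) + (1/4)·(11/2) + (1/4)·(13/2) = 109/16.

109/16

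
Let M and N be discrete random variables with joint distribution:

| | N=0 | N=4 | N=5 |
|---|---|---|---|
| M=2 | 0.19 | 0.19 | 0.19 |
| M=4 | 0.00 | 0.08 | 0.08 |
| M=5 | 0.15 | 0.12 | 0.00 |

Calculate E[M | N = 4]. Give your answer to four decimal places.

3.3333

P(N = 4) = 0.39.
Σ M·P over the event = 2·(0.19) + 4·(0.08) + 5·(0.12) = 1.30.
E[M | N = 4] = (1.30) / (0.39) = 3.3333.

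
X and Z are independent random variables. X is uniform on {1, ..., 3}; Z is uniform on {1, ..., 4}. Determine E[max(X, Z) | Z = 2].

Outcomes with Z = 2: (1,2), (2,2), (3,2), each with probability 1/12.
E[max(X, Z) | Z = 2] = (2 + 2 + 3) / 3 = 7/3.

7/3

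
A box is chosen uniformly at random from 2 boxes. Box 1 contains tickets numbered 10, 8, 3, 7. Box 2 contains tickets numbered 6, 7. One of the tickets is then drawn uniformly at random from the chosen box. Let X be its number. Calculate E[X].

27/4

E[X | box 1] = (10+8+3+7)/4 = 7.
E[X | box 2] = (6+7)/2 = 13/2.
By the law of total expectation,
E[X] = (1/2)·(7) + (1/2)·(13/2) = 27/4.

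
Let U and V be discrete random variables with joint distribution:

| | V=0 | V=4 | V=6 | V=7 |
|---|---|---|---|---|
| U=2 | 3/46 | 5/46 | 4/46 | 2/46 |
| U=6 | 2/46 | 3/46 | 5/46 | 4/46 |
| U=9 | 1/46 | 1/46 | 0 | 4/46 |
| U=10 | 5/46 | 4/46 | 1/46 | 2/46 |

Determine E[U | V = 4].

P(V = 4) = 13/46.
Σ U·P over the event = 2·(5/46) + 6·(3/46) + 9·(1/46) + 10·(4/46) = 77/46.
E[U | V = 4] = (77/46) / (13/46) = 77/13.

77/13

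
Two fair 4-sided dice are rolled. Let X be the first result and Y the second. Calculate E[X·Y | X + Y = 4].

Outcomes with X + Y = 4: (1,3), (2,2), (3,1), each with probability 1/16.
E[X·Y | X + Y = 4] = (3 + 4 + 3) / 3 = 10/3.

10/3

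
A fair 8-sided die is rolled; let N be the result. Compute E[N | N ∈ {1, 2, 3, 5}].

11/4

P(N ∈ {1, 2, 3, 5}) = 1/2.
Σ over the event: 1·1/8 + 2·1/8 + 3·1/8 + 5·1/8 = 11/8.
E[N | N ∈ {1, 2, 3, 5}] = (11/8) / (1/2) = 11/4.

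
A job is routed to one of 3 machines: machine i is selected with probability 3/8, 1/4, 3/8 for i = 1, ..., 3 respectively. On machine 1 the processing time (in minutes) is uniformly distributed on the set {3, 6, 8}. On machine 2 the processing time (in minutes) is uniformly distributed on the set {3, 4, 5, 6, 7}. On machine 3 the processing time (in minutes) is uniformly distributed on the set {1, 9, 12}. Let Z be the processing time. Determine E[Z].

49/8

E[Z | machine 1] = (3+6+8)/3 = 17/3.
E[Z | machine 2] = (3+4+5+6+7)/5 = 5.
E[Z | machine 3] = (1+9+12)/3 = 22/3.
By the law of total expectation,
E[Z] = (3/8)·(17/3) + (1/4)·(5) + (3/8)·(22/3) = 49/8.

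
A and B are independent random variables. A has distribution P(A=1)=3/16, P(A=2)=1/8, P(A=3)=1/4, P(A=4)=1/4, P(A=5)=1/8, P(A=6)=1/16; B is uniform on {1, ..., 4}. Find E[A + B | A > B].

P(A > B) = 17/32.
Summing (A+B)·P(x,y) over outcomes with A > B gives 13/4.
E[A + B | A > B] = (13/4) / (17/32) = 104/17.

104/17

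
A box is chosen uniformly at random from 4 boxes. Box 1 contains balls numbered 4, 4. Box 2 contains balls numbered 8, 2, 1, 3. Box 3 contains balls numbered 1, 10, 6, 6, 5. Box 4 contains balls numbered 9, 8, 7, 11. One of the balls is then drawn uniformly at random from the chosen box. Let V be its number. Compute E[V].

437/80

E[V | box 1] = (4+4)/2 = 4.
E[V | box 2] = (8+2+1+3)/4 = 7/2.
E[V | box 3] = (1+10+6+6+5)/5 = 28/5.
E[V | box 4] = (9+8+7+11)/4 = 35/4.
By the law of total expectation,
E[V] = (1/4)·(4) + (1/4)·(7/2) + (1/4)·(28/5) + (1/4)·(35/4) = 437/80.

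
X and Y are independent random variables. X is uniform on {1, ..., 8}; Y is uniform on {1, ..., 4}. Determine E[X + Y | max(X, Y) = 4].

Outcomes with max(X, Y) = 4: (1,4), (2,4), (3,4), (4,1), (4,2), (4,3), (4,4), each with probability 1/32.
E[X + Y | max(X, Y) = 4] = (5 + 6 + 7 + 5 + 6 + 7 + 8) / 7 = 44/7.

44/7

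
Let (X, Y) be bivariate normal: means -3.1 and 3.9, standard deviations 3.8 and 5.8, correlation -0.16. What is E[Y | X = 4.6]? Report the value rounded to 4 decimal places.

For a bivariate normal, E[Y | X=x] = μ_Y + ρ·(σ_Y/σ_X)·(x − μ_X).
E[Y | X=4.6] = 3.9 + (-0.16)·(5.8/3.8)·(4.6 − (-3.1)) = 3.9 + (-0.24421)·(7.7) = 2.0196.

2.0196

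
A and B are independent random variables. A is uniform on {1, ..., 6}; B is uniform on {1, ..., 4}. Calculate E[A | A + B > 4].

37/9

P(A + B > 4) = 3/4.
Summing A·P(x,y) over outcomes with A + B > 4 gives 37/12.
E[A | A + B > 4] = (37/12) / (3/4) = 37/9.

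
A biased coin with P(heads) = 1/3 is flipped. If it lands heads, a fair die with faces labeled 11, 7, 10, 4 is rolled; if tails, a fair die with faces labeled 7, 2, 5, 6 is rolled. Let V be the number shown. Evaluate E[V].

E[V | heads] = (11+7+10+4)/4 = 8.
E[V | tails] = (7+2+5+6)/4 = 5.
By the law of total expectation,
E[V] = (1/3)·(8) + (2/3)·(5) = 6.

6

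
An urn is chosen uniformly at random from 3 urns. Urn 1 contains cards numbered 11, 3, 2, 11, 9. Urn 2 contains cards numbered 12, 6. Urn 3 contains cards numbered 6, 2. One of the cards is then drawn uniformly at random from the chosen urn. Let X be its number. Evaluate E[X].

101/15

E[X | urn 1] = (11+3+2+11+9)/5 = 36/5.
E[X | urn 2] = (12+6)/2 = 9.
E[X | urn 3] = (6+2)/2 = 4.
E[X] = (1/3)·(36/5) + (1/3)·(9) + (1/3)·(4) = 101/15.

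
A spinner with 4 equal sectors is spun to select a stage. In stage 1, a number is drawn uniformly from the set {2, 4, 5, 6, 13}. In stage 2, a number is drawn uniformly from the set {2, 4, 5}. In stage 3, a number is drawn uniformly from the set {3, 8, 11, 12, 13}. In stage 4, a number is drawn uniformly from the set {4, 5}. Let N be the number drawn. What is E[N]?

707/120

E[N | stage 1] = (2+4+5+6+13)/5 = 6.
E[N | stage 2] = (2+4+5)/3 = 11/3.
E[N | stage 3] = (3+8+11+12+13)/5 = 47/5.
E[N | stage 4] = (4+5)/2 = 9/2.
By the law of total expectation,
E[N] = (1/4)·(6) + (1/4)·(11/3) + (1/4)·(47/5) + (1/4)·(9/2) = 707/120.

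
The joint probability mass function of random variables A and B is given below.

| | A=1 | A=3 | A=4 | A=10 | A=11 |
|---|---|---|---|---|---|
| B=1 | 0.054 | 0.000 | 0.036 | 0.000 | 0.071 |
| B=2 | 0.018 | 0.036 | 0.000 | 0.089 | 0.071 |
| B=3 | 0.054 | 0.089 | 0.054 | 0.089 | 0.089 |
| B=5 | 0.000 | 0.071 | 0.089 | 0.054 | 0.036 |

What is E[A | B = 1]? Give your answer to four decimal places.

P(B = 1) = 0.161.
Σ A·P over the event = 1·(0.054) + 4·(0.036) + 11·(0.071) = 0.979.
E[A | B = 1] = (0.979) / (0.161) = 6.0807.

6.0807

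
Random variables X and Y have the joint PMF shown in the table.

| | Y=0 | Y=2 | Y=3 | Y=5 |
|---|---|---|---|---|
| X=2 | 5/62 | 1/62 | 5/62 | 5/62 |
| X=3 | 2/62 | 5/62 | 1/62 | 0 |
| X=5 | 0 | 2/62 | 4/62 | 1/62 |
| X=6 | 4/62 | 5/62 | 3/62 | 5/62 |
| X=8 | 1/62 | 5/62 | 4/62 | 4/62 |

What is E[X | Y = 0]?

4

P(Y = 0) = 6/31.
Summing X·P(X=x,Y=y) over the conditioning event gives 24/31.
E[X | Y = 0] = (24/31) / (6/31) = 4.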